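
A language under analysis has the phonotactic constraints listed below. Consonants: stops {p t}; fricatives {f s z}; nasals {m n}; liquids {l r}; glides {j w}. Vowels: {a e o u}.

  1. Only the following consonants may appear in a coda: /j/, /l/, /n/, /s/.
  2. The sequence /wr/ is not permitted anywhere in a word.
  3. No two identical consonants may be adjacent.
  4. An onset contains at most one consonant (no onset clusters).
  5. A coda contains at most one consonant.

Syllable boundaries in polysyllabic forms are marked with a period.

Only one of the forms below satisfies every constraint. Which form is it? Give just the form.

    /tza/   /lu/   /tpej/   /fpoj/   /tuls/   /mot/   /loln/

/tza/ — violates constraint 4: syllable 1 onset /tz/ has 2 consonants (> 1) → not permitted
/lu/ — σ1 onset /l/, coda /∅/ ok → permitted
/tpej/ — violates constraint 4: syllable 1 onset /tp/ has 2 consonants (> 1) → not permitted
/fpoj/ — violates constraint 4: syllable 1 onset /fp/ has 2 consonants (> 1) → not permitted
/tuls/ — violates constraint 5: syllable 1 coda /ls/ has 2 consonants (> 1) → not permitted
/mot/ — violates constraint 1: syllable 1 coda contains /t/, which is not a licensed coda consonant → not permitted
/loln/ — violates constraint 5: syllable 1 coda /ln/ has 2 consonants (> 1) → not permitted

/lu/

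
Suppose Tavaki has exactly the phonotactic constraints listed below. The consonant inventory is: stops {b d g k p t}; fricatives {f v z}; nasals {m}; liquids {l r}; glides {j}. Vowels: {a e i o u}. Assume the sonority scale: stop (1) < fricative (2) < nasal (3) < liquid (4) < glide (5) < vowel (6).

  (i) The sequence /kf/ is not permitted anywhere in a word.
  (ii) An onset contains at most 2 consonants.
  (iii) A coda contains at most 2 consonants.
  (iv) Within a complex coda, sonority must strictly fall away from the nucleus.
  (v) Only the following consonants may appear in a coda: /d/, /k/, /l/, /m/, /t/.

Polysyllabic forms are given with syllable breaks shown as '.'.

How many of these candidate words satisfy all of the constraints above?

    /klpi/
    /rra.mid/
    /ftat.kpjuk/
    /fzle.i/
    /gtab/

/klpi/ — violates constraint (ii): syllable 1 onset /klp/ has 3 consonants (> 2) → phonotactically illegal
/rra.mid/ — σ1 onset /rr/ (2C), coda /∅/ ok; σ2 onset /m/, coda /d/ ok → phonotactically legal
/ftat.kpjuk/ — violates constraint (ii): syllable 2 onset /kpj/ has 3 consonants (> 2) → phonotactically illegal
/fzle.i/ — violates constraint (ii): syllable 1 onset /fzl/ has 3 consonants (> 2) → phonotactically illegal
/gtab/ — violates constraint (v): syllable 1 coda contains /b/, which is not a licensed coda consonant → phonotactically illegal
Phonotactically legal: /rra.mid/ → 1.

1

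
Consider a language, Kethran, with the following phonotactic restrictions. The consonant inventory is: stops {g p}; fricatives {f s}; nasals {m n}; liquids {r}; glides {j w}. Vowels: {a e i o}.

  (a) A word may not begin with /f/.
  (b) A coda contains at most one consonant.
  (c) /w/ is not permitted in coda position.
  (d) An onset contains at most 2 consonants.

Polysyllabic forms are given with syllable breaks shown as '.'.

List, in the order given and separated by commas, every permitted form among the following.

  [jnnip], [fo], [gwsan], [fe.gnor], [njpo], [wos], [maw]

[jnnip] — violates constraint (d): syllable 1 onset /jnn/ has 3 consonants (> 2) → not permitted
[fo] — violates constraint (a): word begins with /f/ → not permitted
[gwsan] — violates constraint (d): syllable 1 onset /gws/ has 3 consonants (> 2) → not permitted
[fe.gnor] — violates constraint (a): word begins with /f/ → not permitted
[njpo] — violates constraint (d): syllable 1 onset /njp/ has 3 consonants (> 2) → not permitted
[wos] — σ1 onset /w/, coda /s/ ok → permitted
[maw] — violates constraint (c): syllable 1 coda contains /w/ → not permitted

[wos]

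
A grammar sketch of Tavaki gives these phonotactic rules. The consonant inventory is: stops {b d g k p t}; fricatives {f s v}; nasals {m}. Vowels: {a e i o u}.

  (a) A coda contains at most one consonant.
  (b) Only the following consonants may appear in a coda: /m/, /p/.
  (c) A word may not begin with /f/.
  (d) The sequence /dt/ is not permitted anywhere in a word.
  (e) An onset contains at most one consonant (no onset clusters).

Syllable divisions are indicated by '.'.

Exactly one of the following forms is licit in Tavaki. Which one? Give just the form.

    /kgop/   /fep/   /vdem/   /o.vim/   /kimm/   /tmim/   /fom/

/kgop/ — violates constraint (e): syllable 1 onset /kg/ has 2 consonants (> 1) → illicit
/fep/ — violates constraint (c): word begins with /f/ → illicit
/vdem/ — violates constraint (e): syllable 1 onset /vd/ has 2 consonants (> 1) → illicit
/o.vim/ — σ1 onset /∅/, coda /∅/ ok; σ2 onset /v/, coda /m/ ok → licit
/kimm/ — violates constraint (a): syllable 1 coda /mm/ has 2 consonants (> 1) → illicit
/tmim/ — violates constraint (e): syllable 1 onset /tm/ has 2 consonants (> 1) → illicit
/fom/ — violates constraint (c): word begins with /f/ → illicit

/o.vim/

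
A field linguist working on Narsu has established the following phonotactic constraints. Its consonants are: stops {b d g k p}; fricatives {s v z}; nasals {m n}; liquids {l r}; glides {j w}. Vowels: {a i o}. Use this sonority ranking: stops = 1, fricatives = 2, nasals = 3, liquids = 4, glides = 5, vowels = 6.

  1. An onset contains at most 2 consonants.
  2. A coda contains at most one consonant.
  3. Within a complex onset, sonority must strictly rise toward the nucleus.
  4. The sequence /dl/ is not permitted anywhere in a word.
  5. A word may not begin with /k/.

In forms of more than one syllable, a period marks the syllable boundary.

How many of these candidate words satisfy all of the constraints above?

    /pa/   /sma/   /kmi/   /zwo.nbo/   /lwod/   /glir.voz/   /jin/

/pa/ — σ1 onset /p/, coda /∅/ ok → phonotactically legal
/sma/ — σ1 onset /sm/ (2→3 rises), coda /∅/ ok → phonotactically legal
/kmi/ — violates constraint 5: word begins with /k/ → phonotactically illegal
/zwo.nbo/ — violates constraint 3: syllable 2 onset /nb/: /n/ (nasal, 3) → /b/ (stop, 1) does not rise → phonotactically illegal
/lwod/ — σ1 onset /lw/ (4→5 rises), coda /d/ ok → phonotactically legal
/glir.voz/ — σ1 onset /gl/ (1→4 rises), coda /r/ ok; σ2 onset /v/, coda /z/ ok → phonotactically legal
/jin/ — σ1 onset /j/, coda /n/ ok → phonotactically legal
Phonotactically legal: /pa/, /sma/, /lwod/, /glir.voz/, /jin/ → 5.

5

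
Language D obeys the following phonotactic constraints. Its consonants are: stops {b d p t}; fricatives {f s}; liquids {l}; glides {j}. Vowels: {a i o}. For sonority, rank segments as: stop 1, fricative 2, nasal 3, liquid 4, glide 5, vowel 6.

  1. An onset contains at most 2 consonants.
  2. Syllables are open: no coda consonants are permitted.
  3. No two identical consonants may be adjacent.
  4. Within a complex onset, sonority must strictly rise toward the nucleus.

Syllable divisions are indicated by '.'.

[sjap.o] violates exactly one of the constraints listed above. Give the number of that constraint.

[sjap.o]: syllable 1 coda /p/ has 1 consonant (> 0).
This is a violation of constraint 2: "Syllables are open: no coda consonants are permitted."
The remaining constraints (1, 3, 4) are satisfied.

2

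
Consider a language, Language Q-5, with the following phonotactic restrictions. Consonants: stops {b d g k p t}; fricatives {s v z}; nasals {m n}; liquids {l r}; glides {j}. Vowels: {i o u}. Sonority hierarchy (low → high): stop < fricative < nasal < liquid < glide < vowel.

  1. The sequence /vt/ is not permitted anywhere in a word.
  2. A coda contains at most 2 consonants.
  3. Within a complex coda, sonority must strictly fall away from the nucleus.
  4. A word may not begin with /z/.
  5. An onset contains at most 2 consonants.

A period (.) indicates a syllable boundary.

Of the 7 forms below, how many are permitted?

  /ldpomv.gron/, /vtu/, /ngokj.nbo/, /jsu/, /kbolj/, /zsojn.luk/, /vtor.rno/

1

/ldpomv.gron/ — violates constraint 5: syllable 1 onset /ldp/ has 3 consonants (> 2) → not permitted
/vtu/ — violates constraint 1: contains banned sequence /vt/ → not permitted
/ngokj.nbo/ — violates constraint 3: syllable 1 coda /kj/: /k/ (stop, 1) → /j/ (glide, 5) does not fall → not permitted
/jsu/ — σ1 onset /js/ (2C), coda /∅/ ok → permitted
/kbolj/ — violates constraint 3: syllable 1 coda /lj/: /l/ (liquid, 4) → /j/ (glide, 5) does not fall → not permitted
/zsojn.luk/ — violates constraint 4: word begins with /z/ → not permitted
/vtor.rno/ — violates constraint 1: contains banned sequence /vt/ → not permitted
Permitted: /jsu/ → 1.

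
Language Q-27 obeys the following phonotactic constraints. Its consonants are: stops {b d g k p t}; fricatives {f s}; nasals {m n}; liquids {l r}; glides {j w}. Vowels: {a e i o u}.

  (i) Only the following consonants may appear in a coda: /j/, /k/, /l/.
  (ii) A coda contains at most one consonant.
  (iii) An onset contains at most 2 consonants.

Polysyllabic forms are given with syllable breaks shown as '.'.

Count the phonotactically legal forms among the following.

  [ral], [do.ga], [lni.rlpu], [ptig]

2

[ral] — σ1 onset /r/, coda /l/ ok → phonotactically legal
[do.ga] — σ1 onset /d/, coda /∅/ ok; σ2 onset /g/, coda /∅/ ok → phonotactically legal
[lni.rlpu] — violates constraint (iii): syllable 2 onset /rlp/ has 3 consonants (> 2) → phonotactically illegal
[ptig] — violates constraint (i): syllable 1 coda contains /g/, which is not a licensed coda consonant → phonotactically illegal
Phonotactically legal: [ral], [do.ga] → 2.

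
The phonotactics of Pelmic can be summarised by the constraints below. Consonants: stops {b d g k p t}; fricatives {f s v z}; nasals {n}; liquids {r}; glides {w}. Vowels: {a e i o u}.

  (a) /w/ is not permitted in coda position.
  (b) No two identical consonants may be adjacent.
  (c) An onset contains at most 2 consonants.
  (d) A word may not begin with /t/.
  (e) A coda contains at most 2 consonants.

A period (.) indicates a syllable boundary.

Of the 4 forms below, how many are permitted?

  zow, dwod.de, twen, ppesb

0

zow — violates constraint (a): syllable 1 coda contains /w/ → not permitted
dwod.de — violates constraint (b): adjacent identical consonants /dd/ → not permitted
twen — violates constraint (d): word begins with /t/ → not permitted
ppesb — violates constraint (b): adjacent identical consonants /pp/ → not permitted
No form is permitted → 0.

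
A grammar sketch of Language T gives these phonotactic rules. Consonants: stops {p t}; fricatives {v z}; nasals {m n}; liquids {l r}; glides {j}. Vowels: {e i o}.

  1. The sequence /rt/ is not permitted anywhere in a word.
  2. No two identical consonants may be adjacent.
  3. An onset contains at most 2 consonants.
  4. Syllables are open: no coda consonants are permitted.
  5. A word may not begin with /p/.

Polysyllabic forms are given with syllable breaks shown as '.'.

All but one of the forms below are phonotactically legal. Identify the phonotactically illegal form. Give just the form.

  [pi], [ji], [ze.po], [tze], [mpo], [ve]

[pi] — violates constraint 5: word begins with /p/ → phonotactically illegal
[ji] — σ1 onset /j/, coda /∅/ ok → phonotactically legal
[ze.po] — σ1 onset /z/, coda /∅/ ok; σ2 onset /p/, coda /∅/ ok → phonotactically legal
[tze] — σ1 onset /tz/ (2C), coda /∅/ ok → phonotactically legal
[mpo] — σ1 onset /mp/ (2C), coda /∅/ ok → phonotactically legal
[ve] — σ1 onset /v/, coda /∅/ ok → phonotactically legal

[pi]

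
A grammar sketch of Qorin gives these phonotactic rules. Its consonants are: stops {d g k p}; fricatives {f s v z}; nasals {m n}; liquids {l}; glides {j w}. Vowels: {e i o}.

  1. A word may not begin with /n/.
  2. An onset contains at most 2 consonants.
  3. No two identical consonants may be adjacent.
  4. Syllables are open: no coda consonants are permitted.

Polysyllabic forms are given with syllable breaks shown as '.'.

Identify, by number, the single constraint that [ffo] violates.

[ffo]: adjacent identical consonants /ff/.
This is a violation of constraint 3: "No two identical consonants may be adjacent."
The remaining constraints (1, 2, 4) are satisfied.

3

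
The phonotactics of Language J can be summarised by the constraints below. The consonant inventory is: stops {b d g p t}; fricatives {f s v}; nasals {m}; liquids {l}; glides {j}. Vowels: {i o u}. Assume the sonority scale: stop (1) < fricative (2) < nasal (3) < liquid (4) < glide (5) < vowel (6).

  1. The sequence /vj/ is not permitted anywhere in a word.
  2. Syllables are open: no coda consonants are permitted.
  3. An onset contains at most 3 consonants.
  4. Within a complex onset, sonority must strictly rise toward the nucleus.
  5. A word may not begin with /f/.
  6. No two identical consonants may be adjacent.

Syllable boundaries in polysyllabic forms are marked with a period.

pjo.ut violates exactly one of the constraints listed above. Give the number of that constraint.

2

pjo.ut: syllable 2 coda /t/ has 1 consonant (> 0).
This is a violation of constraint 2: "Syllables are open: no coda consonants are permitted."
The remaining constraints (1, 3, 4, 5, 6) are satisfied.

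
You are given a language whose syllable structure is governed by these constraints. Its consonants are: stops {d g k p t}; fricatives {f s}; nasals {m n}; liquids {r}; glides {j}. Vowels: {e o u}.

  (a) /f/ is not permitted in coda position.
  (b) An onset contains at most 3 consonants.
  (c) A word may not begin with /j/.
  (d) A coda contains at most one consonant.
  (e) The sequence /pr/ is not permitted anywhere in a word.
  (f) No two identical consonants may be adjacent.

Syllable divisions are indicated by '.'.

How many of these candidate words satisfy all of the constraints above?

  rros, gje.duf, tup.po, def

0

rros — violates constraint (f): adjacent identical consonants /rr/ → ill-formed
gje.duf — violates constraint (a): syllable 2 coda contains /f/ → ill-formed
tup.po — violates constraint (f): adjacent identical consonants /pp/ → ill-formed
def — violates constraint (a): syllable 1 coda contains /f/ → ill-formed
No form is well-formed → 0.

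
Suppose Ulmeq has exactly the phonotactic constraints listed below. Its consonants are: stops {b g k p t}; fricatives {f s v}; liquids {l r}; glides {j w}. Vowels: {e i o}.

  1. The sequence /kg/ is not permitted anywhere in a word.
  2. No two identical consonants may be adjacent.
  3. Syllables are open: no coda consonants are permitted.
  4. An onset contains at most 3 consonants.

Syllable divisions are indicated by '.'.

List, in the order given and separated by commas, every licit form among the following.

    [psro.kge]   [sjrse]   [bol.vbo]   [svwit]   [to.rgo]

[psro.kge] — violates constraint 1: contains banned sequence /kg/ → illicit
[sjrse] — violates constraint 4: syllable 1 onset /sjrs/ has 4 consonants (> 3) → illicit
[bol.vbo] — violates constraint 3: syllable 1 coda /l/ has 1 consonant (> 0) → illicit
[svwit] — violates constraint 3: syllable 1 coda /t/ has 1 consonant (> 0) → illicit
[to.rgo] — σ1 onset /t/, coda /∅/ ok; σ2 onset /rg/ (2C), coda /∅/ ok → licit

[to.rgo]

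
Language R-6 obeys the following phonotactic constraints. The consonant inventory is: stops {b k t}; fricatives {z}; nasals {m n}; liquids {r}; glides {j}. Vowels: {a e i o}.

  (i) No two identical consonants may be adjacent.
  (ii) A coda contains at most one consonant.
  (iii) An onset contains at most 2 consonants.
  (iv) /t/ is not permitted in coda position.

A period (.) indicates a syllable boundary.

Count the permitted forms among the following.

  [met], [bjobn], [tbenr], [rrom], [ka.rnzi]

0

[met] — violates constraint (iv): syllable 1 coda contains /t/ → not permitted
[bjobn] — violates constraint (ii): syllable 1 coda /bn/ has 2 consonants (> 1) → not permitted
[tbenr] — violates constraint (ii): syllable 1 coda /nr/ has 2 consonants (> 1) → not permitted
[rrom] — violates constraint (i): adjacent identical consonants /rr/ → not permitted
[ka.rnzi] — violates constraint (iii): syllable 2 onset /rnz/ has 3 consonants (> 2) → not permitted
No form is permitted → 0.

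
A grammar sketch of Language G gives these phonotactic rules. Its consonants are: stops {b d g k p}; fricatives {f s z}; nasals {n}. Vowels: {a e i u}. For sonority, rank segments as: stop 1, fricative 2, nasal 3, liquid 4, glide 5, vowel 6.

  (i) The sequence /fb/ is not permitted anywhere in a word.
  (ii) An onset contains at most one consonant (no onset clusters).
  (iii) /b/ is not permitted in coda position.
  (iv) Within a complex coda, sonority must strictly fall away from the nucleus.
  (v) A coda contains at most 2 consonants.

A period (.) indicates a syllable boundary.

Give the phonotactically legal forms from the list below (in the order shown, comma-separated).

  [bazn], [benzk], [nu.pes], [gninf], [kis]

[nu.pes], [kis]

[bazn] — violates constraint (iv): syllable 1 coda /zn/: /z/ (fricative, 2) → /n/ (nasal, 3) does not fall → phonotactically illegal
[benzk] — violates constraint (v): syllable 1 coda /nzk/ has 3 consonants (> 2) → phonotactically illegal
[nu.pes] — σ1 onset /n/, coda /∅/ ok; σ2 onset /p/, coda /s/ ok → phonotactically legal
[gninf] — violates constraint (ii): syllable 1 onset /gn/ has 2 consonants (> 1) → phonotactically illegal
[kis] — σ1 onset /k/, coda /s/ ok → phonotactically legal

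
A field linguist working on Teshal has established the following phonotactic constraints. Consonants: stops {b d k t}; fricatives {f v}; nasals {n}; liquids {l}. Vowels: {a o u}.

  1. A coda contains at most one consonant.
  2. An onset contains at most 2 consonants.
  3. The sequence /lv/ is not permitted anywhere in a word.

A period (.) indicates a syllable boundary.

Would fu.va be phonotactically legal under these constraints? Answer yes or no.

fu.va — σ1 onset /f/, coda /∅/ ok; σ2 onset /v/, coda /∅/ ok → phonotactically legal

yes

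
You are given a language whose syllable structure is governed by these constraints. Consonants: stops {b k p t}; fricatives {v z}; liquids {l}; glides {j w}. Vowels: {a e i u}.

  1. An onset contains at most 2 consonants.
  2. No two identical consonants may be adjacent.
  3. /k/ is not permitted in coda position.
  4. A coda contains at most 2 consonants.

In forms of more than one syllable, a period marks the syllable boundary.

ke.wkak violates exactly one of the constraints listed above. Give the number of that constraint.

3

ke.wkak: syllable 2 coda contains /k/.
This is a violation of constraint 3: "/k/ is not permitted in coda position."
The remaining constraints (1, 2, 4) are satisfied.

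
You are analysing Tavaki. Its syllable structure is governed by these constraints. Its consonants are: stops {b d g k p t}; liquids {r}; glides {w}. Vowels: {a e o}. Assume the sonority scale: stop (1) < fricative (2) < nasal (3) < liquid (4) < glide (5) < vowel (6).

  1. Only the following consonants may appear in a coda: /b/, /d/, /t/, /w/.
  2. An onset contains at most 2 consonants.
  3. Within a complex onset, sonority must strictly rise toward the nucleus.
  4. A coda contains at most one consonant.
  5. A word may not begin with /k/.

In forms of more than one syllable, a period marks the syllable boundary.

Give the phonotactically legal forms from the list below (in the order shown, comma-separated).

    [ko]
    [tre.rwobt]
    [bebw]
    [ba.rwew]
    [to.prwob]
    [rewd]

[ko] — violates constraint 5: word begins with /k/ → phonotactically illegal
[tre.rwobt] — violates constraint 4: syllable 2 coda /bt/ has 2 consonants (> 1) → phonotactically illegal
[bebw] — violates constraint 4: syllable 1 coda /bw/ has 2 consonants (> 1) → phonotactically illegal
[ba.rwew] — σ1 onset /b/, coda /∅/ ok; σ2 onset /rw/ (4→5 rises), coda /w/ ok → phonotactically legal
[to.prwob] — violates constraint 2: syllable 2 onset /prw/ has 3 consonants (> 2) → phonotactically illegal
[rewd] — violates constraint 4: syllable 1 coda /wd/ has 2 consonants (> 1) → phonotactically illegal

[ba.rwew]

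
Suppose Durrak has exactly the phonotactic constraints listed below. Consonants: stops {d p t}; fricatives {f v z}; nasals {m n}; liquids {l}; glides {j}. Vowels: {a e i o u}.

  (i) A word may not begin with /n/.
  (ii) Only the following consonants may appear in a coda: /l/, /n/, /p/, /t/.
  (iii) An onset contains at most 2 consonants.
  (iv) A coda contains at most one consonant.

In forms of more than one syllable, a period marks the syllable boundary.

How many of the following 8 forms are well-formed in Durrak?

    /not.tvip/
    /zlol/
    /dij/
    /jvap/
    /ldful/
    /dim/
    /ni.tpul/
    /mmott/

/not.tvip/ — violates constraint (i): word begins with /n/ → ill-formed
/zlol/ — σ1 onset /zl/ (2C), coda /l/ ok → well-formed
/dij/ — violates constraint (ii): syllable 1 coda contains /j/, which is not a licensed coda consonant → ill-formed
/jvap/ — σ1 onset /jv/ (2C), coda /p/ ok → well-formed
/ldful/ — violates constraint (iii): syllable 1 onset /ldf/ has 3 consonants (> 2) → ill-formed
/dim/ — violates constraint (ii): syllable 1 coda contains /m/, which is not a licensed coda consonant → ill-formed
/ni.tpul/ — violates constraint (i): word begins with /n/ → ill-formed
/mmott/ — violates constraint (iv): syllable 1 coda /tt/ has 2 consonants (> 1) → ill-formed
Well-formed: /zlol/, /jvap/ → 2.

2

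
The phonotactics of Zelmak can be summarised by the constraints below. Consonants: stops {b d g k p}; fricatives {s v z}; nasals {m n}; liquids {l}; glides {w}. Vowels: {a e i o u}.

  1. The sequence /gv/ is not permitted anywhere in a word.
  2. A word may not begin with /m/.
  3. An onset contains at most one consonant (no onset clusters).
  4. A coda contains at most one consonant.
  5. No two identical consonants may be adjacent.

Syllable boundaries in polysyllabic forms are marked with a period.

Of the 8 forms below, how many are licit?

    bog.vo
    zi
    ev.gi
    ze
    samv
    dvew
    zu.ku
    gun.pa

5

bog.vo — violates constraint 1: contains banned sequence /gv/ → illicit
zi — σ1 onset /z/, coda /∅/ ok → licit
ev.gi — σ1 onset /∅/, coda /v/ ok; σ2 onset /g/, coda /∅/ ok → licit
ze — σ1 onset /z/, coda /∅/ ok → licit
samv — violates constraint 4: syllable 1 coda /mv/ has 2 consonants (> 1) → illicit
dvew — violates constraint 3: syllable 1 onset /dv/ has 2 consonants (> 1) → illicit
zu.ku — σ1 onset /z/, coda /∅/ ok; σ2 onset /k/, coda /∅/ ok → licit
gun.pa — σ1 onset /g/, coda /n/ ok; σ2 onset /p/, coda /∅/ ok → licit
Licit: zi, ev.gi, ze, zu.ku, gun.pa → 5.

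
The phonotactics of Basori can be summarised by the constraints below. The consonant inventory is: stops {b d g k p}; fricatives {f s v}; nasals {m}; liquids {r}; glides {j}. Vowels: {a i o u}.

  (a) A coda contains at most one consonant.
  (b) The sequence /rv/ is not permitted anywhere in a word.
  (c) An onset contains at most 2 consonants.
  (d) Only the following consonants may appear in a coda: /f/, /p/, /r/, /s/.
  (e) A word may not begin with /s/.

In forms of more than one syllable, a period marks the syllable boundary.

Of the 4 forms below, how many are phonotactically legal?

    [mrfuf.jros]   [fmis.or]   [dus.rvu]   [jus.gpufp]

[mrfuf.jros] — violates constraint (c): syllable 1 onset /mrf/ has 3 consonants (> 2) → phonotactically illegal
[fmis.or] — σ1 onset /fm/ (2C), coda /s/ ok; σ2 onset /∅/, coda /r/ ok → phonotactically legal
[dus.rvu] — violates constraint (b): contains banned sequence /rv/ → phonotactically illegal
[jus.gpufp] — violates constraint (a): syllable 2 coda /fp/ has 2 consonants (> 1) → phonotactically illegal
Phonotactically legal: [fmis.or] → 1.

1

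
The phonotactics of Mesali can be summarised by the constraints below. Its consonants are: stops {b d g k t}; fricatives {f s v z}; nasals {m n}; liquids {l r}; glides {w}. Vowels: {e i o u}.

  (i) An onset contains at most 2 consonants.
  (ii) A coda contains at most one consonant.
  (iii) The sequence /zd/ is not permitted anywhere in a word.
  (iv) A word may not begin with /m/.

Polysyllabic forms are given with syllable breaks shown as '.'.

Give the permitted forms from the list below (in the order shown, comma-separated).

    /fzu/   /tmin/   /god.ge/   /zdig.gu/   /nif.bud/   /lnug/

/fzu/ — σ1 onset /fz/ (2C), coda /∅/ ok → permitted
/tmin/ — σ1 onset /tm/ (2C), coda /n/ ok → permitted
/god.ge/ — σ1 onset /g/, coda /d/ ok; σ2 onset /g/, coda /∅/ ok → permitted
/zdig.gu/ — violates constraint (iii): contains banned sequence /zd/ → not permitted
/nif.bud/ — σ1 onset /n/, coda /f/ ok; σ2 onset /b/, coda /d/ ok → permitted
/lnug/ — σ1 onset /ln/ (2C), coda /g/ ok → permitted

/fzu/, /tmin/, /god.ge/, /nif.bud/, /lnug/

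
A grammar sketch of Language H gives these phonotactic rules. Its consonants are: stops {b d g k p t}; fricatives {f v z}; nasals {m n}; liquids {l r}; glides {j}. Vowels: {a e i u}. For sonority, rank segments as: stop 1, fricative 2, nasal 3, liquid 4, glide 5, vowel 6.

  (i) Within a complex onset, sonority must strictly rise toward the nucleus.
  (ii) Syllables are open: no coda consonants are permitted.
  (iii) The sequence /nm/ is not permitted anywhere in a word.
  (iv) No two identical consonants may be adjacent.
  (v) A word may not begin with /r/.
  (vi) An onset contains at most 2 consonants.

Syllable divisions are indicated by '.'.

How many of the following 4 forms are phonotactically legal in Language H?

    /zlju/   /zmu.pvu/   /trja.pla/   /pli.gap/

1

/zlju/ — violates constraint (vi): syllable 1 onset /zlj/ has 3 consonants (> 2) → phonotactically illegal
/zmu.pvu/ — σ1 onset /zm/ (2→3 rises), coda /∅/ ok; σ2 onset /pv/ (1→2 rises), coda /∅/ ok → phonotactically legal
/trja.pla/ — violates constraint (vi): syllable 1 onset /trj/ has 3 consonants (> 2) → phonotactically illegal
/pli.gap/ — violates constraint (ii): syllable 2 coda /p/ has 1 consonant (> 0) → phonotactically illegal
Phonotactically legal: /zmu.pvu/ → 1.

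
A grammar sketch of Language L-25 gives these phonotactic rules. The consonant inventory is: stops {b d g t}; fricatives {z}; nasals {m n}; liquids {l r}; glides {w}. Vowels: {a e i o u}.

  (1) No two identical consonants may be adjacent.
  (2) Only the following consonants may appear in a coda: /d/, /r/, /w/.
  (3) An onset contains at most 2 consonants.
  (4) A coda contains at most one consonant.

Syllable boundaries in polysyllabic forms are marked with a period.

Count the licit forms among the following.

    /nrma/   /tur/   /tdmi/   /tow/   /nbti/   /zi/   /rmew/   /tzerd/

4

/nrma/ — violates constraint 3: syllable 1 onset /nrm/ has 3 consonants (> 2) → illicit
/tur/ — σ1 onset /t/, coda /r/ ok → licit
/tdmi/ — violates constraint 3: syllable 1 onset /tdm/ has 3 consonants (> 2) → illicit
/tow/ — σ1 onset /t/, coda /w/ ok → licit
/nbti/ — violates constraint 3: syllable 1 onset /nbt/ has 3 consonants (> 2) → illicit
/zi/ — σ1 onset /z/, coda /∅/ ok → licit
/rmew/ — σ1 onset /rm/ (2C), coda /w/ ok → licit
/tzerd/ — violates constraint 4: syllable 1 coda /rd/ has 2 consonants (> 1) → illicit
Licit: /tur/, /tow/, /zi/, /rmew/ → 4.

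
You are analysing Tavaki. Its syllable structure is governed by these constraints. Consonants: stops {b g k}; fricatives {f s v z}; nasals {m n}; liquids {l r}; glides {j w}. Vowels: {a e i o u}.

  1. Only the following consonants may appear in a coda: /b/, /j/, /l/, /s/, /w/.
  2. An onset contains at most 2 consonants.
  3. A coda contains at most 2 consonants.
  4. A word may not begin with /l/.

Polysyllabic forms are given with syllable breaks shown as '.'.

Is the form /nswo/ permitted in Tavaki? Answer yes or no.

/nswo/ — violates constraint 2: syllable 1 onset /nsw/ has 3 consonants (> 2) → not permitted

no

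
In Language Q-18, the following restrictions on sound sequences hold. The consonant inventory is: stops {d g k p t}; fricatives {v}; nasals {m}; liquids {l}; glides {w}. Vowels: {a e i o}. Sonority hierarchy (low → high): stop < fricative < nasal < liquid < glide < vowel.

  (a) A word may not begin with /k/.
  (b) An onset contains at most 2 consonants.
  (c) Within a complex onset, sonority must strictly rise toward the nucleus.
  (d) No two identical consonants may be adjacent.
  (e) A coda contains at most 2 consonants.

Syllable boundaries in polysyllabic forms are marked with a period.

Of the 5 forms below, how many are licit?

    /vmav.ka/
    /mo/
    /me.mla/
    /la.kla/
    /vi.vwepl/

/vmav.ka/ — σ1 onset /vm/ (2→3 rises), coda /v/ ok; σ2 onset /k/, coda /∅/ ok → licit
/mo/ — σ1 onset /m/, coda /∅/ ok → licit
/me.mla/ — σ1 onset /m/, coda /∅/ ok; σ2 onset /ml/ (3→4 rises), coda /∅/ ok → licit
/la.kla/ — σ1 onset /l/, coda /∅/ ok; σ2 onset /kl/ (1→4 rises), coda /∅/ ok → licit
/vi.vwepl/ — σ1 onset /v/, coda /∅/ ok; σ2 onset /vw/ (2→5 rises), coda /pl/ (2C) ok → licit
Licit: /vmav.ka/, /mo/, /me.mla/, /la.kla/, /vi.vwepl/ → 5.

5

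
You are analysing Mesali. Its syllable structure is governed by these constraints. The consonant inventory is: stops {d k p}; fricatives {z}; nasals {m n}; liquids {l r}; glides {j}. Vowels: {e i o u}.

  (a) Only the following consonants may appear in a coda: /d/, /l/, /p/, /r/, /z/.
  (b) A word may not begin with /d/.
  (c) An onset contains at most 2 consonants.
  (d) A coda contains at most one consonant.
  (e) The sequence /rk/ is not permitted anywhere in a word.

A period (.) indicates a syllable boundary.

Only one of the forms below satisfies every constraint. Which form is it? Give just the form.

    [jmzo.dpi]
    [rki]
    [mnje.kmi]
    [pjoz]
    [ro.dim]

[jmzo.dpi] — violates constraint (c): syllable 1 onset /jmz/ has 3 consonants (> 2) → illicit
[rki] — violates constraint (e): contains banned sequence /rk/ → illicit
[mnje.kmi] — violates constraint (c): syllable 1 onset /mnj/ has 3 consonants (> 2) → illicit
[pjoz] — σ1 onset /pj/ (2C), coda /z/ ok → licit
[ro.dim] — violates constraint (a): syllable 2 coda contains /m/, which is not a licensed coda consonant → illicit

[pjoz]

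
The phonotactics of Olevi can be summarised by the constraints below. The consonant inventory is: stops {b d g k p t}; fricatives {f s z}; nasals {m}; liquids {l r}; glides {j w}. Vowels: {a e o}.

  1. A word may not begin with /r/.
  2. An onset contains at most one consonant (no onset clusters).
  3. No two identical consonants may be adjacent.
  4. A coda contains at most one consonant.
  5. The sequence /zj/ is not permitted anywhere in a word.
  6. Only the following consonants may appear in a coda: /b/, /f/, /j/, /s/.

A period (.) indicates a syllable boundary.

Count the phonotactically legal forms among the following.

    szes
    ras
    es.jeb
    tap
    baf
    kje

2

szes — violates constraint 2: syllable 1 onset /sz/ has 2 consonants (> 1) → phonotactically illegal
ras — violates constraint 1: word begins with /r/ → phonotactically illegal
es.jeb — σ1 onset /∅/, coda /s/ ok; σ2 onset /j/, coda /b/ ok → phonotactically legal
tap — violates constraint 6: syllable 1 coda contains /p/, which is not a licensed coda consonant → phonotactically illegal
baf — σ1 onset /b/, coda /f/ ok → phonotactically legal
kje — violates constraint 2: syllable 1 onset /kj/ has 2 consonants (> 1) → phonotactically illegal
Phonotactically legal: es.jeb, baf → 2.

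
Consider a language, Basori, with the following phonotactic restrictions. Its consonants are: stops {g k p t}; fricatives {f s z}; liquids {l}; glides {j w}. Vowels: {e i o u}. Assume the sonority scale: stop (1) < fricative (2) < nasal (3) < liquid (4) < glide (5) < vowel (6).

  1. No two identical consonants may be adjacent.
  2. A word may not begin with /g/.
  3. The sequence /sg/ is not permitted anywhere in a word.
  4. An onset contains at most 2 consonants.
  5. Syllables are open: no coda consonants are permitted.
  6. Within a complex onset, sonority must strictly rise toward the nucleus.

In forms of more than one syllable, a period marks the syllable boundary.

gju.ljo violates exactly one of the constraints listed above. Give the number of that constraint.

gju.ljo: word begins with /g/.
This is a violation of constraint 2: "A word may not begin with /g/."
The remaining constraints (1, 3, 4, 5, 6) are satisfied.

2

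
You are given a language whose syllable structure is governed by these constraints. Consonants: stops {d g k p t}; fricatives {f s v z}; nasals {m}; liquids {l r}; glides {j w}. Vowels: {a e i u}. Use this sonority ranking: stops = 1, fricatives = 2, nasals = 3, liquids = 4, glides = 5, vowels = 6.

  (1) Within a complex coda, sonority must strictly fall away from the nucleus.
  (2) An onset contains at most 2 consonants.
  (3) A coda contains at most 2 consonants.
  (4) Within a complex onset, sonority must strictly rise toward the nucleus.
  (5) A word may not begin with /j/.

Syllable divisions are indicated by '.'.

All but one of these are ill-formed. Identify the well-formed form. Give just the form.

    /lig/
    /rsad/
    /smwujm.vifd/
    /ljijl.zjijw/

/lig/

/lig/ — σ1 onset /l/, coda /g/ ok → well-formed
/rsad/ — violates constraint 4: syllable 1 onset /rs/: /r/ (liquid, 4) → /s/ (fricative, 2) does not rise → ill-formed
/smwujm.vifd/ — violates constraint 2: syllable 1 onset /smw/ has 3 consonants (> 2) → ill-formed
/ljijl.zjijw/ — violates constraint 1: syllable 2 coda /jw/: /j/ (glide, 5) → /w/ (glide, 5) does not fall → ill-formed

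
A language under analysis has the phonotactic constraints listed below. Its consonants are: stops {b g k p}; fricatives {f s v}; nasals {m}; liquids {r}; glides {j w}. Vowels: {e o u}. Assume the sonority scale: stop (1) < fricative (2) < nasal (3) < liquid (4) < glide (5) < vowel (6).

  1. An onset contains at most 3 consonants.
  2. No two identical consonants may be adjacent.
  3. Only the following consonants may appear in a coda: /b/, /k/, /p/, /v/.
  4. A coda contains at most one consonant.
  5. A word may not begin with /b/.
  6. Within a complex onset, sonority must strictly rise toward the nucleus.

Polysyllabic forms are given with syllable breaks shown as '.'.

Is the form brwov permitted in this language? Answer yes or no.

no

brwov — violates constraint 5: word begins with /b/ → not permitted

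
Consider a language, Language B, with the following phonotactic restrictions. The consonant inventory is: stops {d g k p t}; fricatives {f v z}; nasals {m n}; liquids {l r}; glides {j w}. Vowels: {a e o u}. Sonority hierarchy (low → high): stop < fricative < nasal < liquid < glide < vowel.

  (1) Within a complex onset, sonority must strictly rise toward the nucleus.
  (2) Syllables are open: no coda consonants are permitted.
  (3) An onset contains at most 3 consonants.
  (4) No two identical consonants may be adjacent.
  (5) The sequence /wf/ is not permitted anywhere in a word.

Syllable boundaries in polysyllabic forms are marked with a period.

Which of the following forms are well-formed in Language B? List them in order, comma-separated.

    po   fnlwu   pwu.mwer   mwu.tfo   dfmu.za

po — σ1 onset /p/, coda /∅/ ok → well-formed
fnlwu — violates constraint 3: syllable 1 onset /fnlw/ has 4 consonants (> 3) → ill-formed
pwu.mwer — violates constraint 2: syllable 2 coda /r/ has 1 consonant (> 0) → ill-formed
mwu.tfo — σ1 onset /mw/ (3→5 rises), coda /∅/ ok; σ2 onset /tf/ (1→2 rises), coda /∅/ ok → well-formed
dfmu.za — σ1 onset /dfm/ (1→2→3 rises), coda /∅/ ok; σ2 onset /z/, coda /∅/ ok → well-formed

po, mwu.tfo, dfmu.za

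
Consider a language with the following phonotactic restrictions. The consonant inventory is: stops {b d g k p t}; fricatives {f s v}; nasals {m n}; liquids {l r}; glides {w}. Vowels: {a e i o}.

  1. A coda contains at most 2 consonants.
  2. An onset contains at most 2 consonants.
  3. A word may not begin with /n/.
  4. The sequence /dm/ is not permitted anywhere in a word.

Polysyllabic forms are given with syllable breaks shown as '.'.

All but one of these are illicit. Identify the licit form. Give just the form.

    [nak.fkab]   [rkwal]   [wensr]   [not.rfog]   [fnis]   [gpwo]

[nak.fkab] — violates constraint 3: word begins with /n/ → illicit
[rkwal] — violates constraint 2: syllable 1 onset /rkw/ has 3 consonants (> 2) → illicit
[wensr] — violates constraint 1: syllable 1 coda /nsr/ has 3 consonants (> 2) → illicit
[not.rfog] — violates constraint 3: word begins with /n/ → illicit
[fnis] — σ1 onset /fn/ (2C), coda /s/ ok → licit
[gpwo] — violates constraint 2: syllable 1 onset /gpw/ has 3 consonants (> 2) → illicit

[fnis]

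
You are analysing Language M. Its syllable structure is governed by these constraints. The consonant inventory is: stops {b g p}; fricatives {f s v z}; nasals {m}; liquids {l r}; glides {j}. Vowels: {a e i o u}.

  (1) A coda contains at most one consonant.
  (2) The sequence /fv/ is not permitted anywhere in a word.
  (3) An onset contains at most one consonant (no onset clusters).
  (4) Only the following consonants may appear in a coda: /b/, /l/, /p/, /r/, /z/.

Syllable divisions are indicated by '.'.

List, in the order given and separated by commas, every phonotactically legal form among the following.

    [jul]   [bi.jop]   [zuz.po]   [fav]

[jul], [bi.jop], [zuz.po]

[jul] — σ1 onset /j/, coda /l/ ok → phonotactically legal
[bi.jop] — σ1 onset /b/, coda /∅/ ok; σ2 onset /j/, coda /p/ ok → phonotactically legal
[zuz.po] — σ1 onset /z/, coda /z/ ok; σ2 onset /p/, coda /∅/ ok → phonotactically legal
[fav] — violates constraint 4: syllable 1 coda contains /v/, which is not a licensed coda consonant → phonotactically illegal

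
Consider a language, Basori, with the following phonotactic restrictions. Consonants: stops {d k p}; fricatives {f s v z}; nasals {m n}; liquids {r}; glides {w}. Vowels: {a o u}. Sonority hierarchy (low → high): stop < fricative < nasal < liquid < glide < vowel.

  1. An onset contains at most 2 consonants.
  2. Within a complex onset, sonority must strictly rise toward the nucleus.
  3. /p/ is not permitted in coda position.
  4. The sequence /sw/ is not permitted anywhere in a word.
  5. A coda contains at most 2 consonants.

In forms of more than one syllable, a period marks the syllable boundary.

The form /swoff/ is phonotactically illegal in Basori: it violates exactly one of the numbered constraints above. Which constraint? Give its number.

4

/swoff/: contains banned sequence /sw/.
This is a violation of constraint 4: "The sequence /sw/ is not permitted anywhere in a word."
The remaining constraints (1, 2, 3, 5) are satisfied.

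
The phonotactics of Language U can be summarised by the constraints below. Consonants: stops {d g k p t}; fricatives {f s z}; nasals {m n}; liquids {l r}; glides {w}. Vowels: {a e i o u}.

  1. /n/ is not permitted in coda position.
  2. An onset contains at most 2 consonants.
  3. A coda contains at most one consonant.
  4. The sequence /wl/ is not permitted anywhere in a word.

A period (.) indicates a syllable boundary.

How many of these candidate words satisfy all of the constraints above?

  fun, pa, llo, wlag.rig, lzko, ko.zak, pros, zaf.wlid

fun — violates constraint 1: syllable 1 coda contains /n/ → ill-formed
pa — σ1 onset /p/, coda /∅/ ok → well-formed
llo — σ1 onset /ll/ (2C), coda /∅/ ok → well-formed
wlag.rig — violates constraint 4: contains banned sequence /wl/ → ill-formed
lzko — violates constraint 2: syllable 1 onset /lzk/ has 3 consonants (> 2) → ill-formed
ko.zak — σ1 onset /k/, coda /∅/ ok; σ2 onset /z/, coda /k/ ok → well-formed
pros — σ1 onset /pr/ (2C), coda /s/ ok → well-formed
zaf.wlid — violates constraint 4: contains banned sequence /wl/ → ill-formed
Well-formed: pa, llo, ko.zak, pros → 4.

4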